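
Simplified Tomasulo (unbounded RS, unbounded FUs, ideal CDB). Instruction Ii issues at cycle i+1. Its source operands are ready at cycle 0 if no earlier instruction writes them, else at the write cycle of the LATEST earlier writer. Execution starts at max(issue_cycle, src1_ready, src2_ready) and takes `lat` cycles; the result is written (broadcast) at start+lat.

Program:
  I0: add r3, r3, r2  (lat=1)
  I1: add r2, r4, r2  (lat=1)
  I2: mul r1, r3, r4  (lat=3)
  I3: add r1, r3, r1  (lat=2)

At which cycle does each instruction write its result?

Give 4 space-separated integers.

Answer: 2 3 6 8

Derivation:
I0 add r3: issue@1 deps=(None,None) exec_start@1 write@2
I1 add r2: issue@2 deps=(None,None) exec_start@2 write@3
I2 mul r1: issue@3 deps=(0,None) exec_start@3 write@6
I3 add r1: issue@4 deps=(0,2) exec_start@6 write@8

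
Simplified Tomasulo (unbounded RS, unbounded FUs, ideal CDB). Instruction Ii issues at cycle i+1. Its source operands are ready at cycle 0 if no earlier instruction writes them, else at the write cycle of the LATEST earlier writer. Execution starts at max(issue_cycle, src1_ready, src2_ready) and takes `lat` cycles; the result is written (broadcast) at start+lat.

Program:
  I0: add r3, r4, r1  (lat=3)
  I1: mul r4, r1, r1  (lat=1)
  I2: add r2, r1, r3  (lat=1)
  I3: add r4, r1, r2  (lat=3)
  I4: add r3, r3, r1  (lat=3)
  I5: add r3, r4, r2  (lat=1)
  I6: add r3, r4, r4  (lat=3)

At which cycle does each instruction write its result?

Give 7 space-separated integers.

I0 add r3: issue@1 deps=(None,None) exec_start@1 write@4
I1 mul r4: issue@2 deps=(None,None) exec_start@2 write@3
I2 add r2: issue@3 deps=(None,0) exec_start@4 write@5
I3 add r4: issue@4 deps=(None,2) exec_start@5 write@8
I4 add r3: issue@5 deps=(0,None) exec_start@5 write@8
I5 add r3: issue@6 deps=(3,2) exec_start@8 write@9
I6 add r3: issue@7 deps=(3,3) exec_start@8 write@11

Answer: 4 3 5 8 8 9 11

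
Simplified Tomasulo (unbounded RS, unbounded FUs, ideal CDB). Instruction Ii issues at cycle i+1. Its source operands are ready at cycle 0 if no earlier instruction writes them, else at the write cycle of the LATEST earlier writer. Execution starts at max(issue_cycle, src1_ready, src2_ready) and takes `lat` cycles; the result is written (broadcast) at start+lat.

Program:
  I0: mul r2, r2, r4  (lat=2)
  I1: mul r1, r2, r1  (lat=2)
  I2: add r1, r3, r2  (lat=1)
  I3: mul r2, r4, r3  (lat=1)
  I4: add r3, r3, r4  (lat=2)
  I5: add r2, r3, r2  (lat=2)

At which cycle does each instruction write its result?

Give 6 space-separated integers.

Answer: 3 5 4 5 7 9

Derivation:
I0 mul r2: issue@1 deps=(None,None) exec_start@1 write@3
I1 mul r1: issue@2 deps=(0,None) exec_start@3 write@5
I2 add r1: issue@3 deps=(None,0) exec_start@3 write@4
I3 mul r2: issue@4 deps=(None,None) exec_start@4 write@5
I4 add r3: issue@5 deps=(None,None) exec_start@5 write@7
I5 add r2: issue@6 deps=(4,3) exec_start@7 write@9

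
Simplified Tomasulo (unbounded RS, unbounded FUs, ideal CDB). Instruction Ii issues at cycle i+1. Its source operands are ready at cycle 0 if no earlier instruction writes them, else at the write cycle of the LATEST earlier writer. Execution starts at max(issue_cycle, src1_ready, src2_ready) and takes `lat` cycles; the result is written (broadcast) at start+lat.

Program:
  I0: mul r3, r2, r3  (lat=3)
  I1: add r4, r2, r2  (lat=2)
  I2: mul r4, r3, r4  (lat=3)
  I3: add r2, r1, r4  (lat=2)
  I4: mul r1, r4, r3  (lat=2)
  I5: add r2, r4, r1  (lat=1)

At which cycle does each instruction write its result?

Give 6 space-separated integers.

Answer: 4 4 7 9 9 10

Derivation:
I0 mul r3: issue@1 deps=(None,None) exec_start@1 write@4
I1 add r4: issue@2 deps=(None,None) exec_start@2 write@4
I2 mul r4: issue@3 deps=(0,1) exec_start@4 write@7
I3 add r2: issue@4 deps=(None,2) exec_start@7 write@9
I4 mul r1: issue@5 deps=(2,0) exec_start@7 write@9
I5 add r2: issue@6 deps=(2,4) exec_start@9 write@10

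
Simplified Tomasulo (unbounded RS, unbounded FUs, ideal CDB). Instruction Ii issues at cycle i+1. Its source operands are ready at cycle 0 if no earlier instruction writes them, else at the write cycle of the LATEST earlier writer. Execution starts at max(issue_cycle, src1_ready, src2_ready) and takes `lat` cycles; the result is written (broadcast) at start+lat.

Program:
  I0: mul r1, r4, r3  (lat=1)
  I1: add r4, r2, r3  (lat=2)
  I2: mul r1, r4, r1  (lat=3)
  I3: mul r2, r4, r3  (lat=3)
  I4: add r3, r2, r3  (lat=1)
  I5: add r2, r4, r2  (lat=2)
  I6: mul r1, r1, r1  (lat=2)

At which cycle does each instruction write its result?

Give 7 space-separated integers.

Answer: 2 4 7 7 8 9 9

Derivation:
I0 mul r1: issue@1 deps=(None,None) exec_start@1 write@2
I1 add r4: issue@2 deps=(None,None) exec_start@2 write@4
I2 mul r1: issue@3 deps=(1,0) exec_start@4 write@7
I3 mul r2: issue@4 deps=(1,None) exec_start@4 write@7
I4 add r3: issue@5 deps=(3,None) exec_start@7 write@8
I5 add r2: issue@6 deps=(1,3) exec_start@7 write@9
I6 mul r1: issue@7 deps=(2,2) exec_start@7 write@9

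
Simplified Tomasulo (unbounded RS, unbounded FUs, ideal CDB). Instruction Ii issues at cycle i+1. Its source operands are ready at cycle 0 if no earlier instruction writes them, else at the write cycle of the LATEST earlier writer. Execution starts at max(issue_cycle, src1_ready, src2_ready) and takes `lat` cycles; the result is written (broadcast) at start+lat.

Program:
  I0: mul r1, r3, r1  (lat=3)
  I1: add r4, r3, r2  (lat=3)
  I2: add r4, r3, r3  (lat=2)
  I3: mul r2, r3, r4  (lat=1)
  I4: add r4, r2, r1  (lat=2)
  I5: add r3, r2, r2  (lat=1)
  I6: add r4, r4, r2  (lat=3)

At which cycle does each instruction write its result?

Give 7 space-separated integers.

Answer: 4 5 5 6 8 7 11

Derivation:
I0 mul r1: issue@1 deps=(None,None) exec_start@1 write@4
I1 add r4: issue@2 deps=(None,None) exec_start@2 write@5
I2 add r4: issue@3 deps=(None,None) exec_start@3 write@5
I3 mul r2: issue@4 deps=(None,2) exec_start@5 write@6
I4 add r4: issue@5 deps=(3,0) exec_start@6 write@8
I5 add r3: issue@6 deps=(3,3) exec_start@6 write@7
I6 add r4: issue@7 deps=(4,3) exec_start@8 write@11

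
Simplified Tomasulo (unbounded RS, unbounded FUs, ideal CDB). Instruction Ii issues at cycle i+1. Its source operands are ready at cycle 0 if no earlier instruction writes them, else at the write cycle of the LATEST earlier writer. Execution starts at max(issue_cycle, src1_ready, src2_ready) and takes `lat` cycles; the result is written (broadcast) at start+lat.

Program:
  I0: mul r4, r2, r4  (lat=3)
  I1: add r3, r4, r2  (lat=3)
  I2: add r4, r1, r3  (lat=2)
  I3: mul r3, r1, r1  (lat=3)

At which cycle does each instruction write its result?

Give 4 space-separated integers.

Answer: 4 7 9 7

Derivation:
I0 mul r4: issue@1 deps=(None,None) exec_start@1 write@4
I1 add r3: issue@2 deps=(0,None) exec_start@4 write@7
I2 add r4: issue@3 deps=(None,1) exec_start@7 write@9
I3 mul r3: issue@4 deps=(None,None) exec_start@4 write@7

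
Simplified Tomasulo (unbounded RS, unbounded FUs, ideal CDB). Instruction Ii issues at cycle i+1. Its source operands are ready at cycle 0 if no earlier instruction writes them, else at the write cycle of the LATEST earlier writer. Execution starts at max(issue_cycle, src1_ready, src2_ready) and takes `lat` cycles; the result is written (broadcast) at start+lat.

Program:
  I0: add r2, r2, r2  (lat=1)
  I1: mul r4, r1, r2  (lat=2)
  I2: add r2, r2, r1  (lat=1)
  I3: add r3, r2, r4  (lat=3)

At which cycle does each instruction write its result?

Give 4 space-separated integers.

Answer: 2 4 4 7

Derivation:
I0 add r2: issue@1 deps=(None,None) exec_start@1 write@2
I1 mul r4: issue@2 deps=(None,0) exec_start@2 write@4
I2 add r2: issue@3 deps=(0,None) exec_start@3 write@4
I3 add r3: issue@4 deps=(2,1) exec_start@4 write@7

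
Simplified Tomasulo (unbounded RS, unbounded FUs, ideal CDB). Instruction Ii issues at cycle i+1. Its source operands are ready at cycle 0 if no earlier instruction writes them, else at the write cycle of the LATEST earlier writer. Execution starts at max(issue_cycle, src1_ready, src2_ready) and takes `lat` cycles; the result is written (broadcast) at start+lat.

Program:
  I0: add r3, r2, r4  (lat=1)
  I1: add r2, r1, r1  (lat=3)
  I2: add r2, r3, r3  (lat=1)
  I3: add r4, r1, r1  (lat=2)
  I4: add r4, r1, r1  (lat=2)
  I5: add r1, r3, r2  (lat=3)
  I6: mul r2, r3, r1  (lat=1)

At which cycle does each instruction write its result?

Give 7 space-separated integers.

Answer: 2 5 4 6 7 9 10

Derivation:
I0 add r3: issue@1 deps=(None,None) exec_start@1 write@2
I1 add r2: issue@2 deps=(None,None) exec_start@2 write@5
I2 add r2: issue@3 deps=(0,0) exec_start@3 write@4
I3 add r4: issue@4 deps=(None,None) exec_start@4 write@6
I4 add r4: issue@5 deps=(None,None) exec_start@5 write@7
I5 add r1: issue@6 deps=(0,2) exec_start@6 write@9
I6 mul r2: issue@7 deps=(0,5) exec_start@9 write@10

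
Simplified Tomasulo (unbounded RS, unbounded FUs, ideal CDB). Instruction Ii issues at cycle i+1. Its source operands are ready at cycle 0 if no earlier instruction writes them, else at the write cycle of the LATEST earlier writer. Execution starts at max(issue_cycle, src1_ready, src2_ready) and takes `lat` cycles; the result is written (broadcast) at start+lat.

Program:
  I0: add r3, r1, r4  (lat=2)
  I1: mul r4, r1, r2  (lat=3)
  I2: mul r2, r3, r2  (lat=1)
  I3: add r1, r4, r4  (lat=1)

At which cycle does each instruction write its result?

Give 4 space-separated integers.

Answer: 3 5 4 6

Derivation:
I0 add r3: issue@1 deps=(None,None) exec_start@1 write@3
I1 mul r4: issue@2 deps=(None,None) exec_start@2 write@5
I2 mul r2: issue@3 deps=(0,None) exec_start@3 write@4
I3 add r1: issue@4 deps=(1,1) exec_start@5 write@6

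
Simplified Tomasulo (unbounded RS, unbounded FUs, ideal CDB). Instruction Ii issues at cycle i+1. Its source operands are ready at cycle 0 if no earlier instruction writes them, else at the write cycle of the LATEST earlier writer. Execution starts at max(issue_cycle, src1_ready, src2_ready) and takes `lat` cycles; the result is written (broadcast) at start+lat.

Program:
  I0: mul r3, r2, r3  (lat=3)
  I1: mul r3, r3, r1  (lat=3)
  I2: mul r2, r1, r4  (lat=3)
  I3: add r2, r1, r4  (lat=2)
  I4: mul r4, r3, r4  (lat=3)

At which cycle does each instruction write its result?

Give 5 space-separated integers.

Answer: 4 7 6 6 10

Derivation:
I0 mul r3: issue@1 deps=(None,None) exec_start@1 write@4
I1 mul r3: issue@2 deps=(0,None) exec_start@4 write@7
I2 mul r2: issue@3 deps=(None,None) exec_start@3 write@6
I3 add r2: issue@4 deps=(None,None) exec_start@4 write@6
I4 mul r4: issue@5 deps=(1,None) exec_start@7 write@10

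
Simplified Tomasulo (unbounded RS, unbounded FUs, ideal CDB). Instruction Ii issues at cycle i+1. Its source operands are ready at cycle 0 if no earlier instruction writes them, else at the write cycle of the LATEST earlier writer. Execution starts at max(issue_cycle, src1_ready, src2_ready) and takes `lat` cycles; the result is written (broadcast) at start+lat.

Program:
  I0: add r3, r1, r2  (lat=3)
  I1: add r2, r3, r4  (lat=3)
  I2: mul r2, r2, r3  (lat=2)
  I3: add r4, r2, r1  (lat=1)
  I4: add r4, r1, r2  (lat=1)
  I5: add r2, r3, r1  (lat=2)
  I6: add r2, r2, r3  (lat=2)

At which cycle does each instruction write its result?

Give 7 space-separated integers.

Answer: 4 7 9 10 10 8 10

Derivation:
I0 add r3: issue@1 deps=(None,None) exec_start@1 write@4
I1 add r2: issue@2 deps=(0,None) exec_start@4 write@7
I2 mul r2: issue@3 deps=(1,0) exec_start@7 write@9
I3 add r4: issue@4 deps=(2,None) exec_start@9 write@10
I4 add r4: issue@5 deps=(None,2) exec_start@9 write@10
I5 add r2: issue@6 deps=(0,None) exec_start@6 write@8
I6 add r2: issue@7 deps=(5,0) exec_start@8 write@10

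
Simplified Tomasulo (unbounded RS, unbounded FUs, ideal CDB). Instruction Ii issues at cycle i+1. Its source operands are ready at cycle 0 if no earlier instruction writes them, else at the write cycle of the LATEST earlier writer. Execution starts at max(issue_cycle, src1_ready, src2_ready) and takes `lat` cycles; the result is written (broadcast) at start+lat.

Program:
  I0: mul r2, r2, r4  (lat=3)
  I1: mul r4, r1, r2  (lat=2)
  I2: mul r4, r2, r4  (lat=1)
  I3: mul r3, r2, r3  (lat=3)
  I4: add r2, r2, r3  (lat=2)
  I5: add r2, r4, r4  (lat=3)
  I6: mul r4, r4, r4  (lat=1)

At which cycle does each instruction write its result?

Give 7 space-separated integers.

I0 mul r2: issue@1 deps=(None,None) exec_start@1 write@4
I1 mul r4: issue@2 deps=(None,0) exec_start@4 write@6
I2 mul r4: issue@3 deps=(0,1) exec_start@6 write@7
I3 mul r3: issue@4 deps=(0,None) exec_start@4 write@7
I4 add r2: issue@5 deps=(0,3) exec_start@7 write@9
I5 add r2: issue@6 deps=(2,2) exec_start@7 write@10
I6 mul r4: issue@7 deps=(2,2) exec_start@7 write@8

Answer: 4 6 7 7 9 10 8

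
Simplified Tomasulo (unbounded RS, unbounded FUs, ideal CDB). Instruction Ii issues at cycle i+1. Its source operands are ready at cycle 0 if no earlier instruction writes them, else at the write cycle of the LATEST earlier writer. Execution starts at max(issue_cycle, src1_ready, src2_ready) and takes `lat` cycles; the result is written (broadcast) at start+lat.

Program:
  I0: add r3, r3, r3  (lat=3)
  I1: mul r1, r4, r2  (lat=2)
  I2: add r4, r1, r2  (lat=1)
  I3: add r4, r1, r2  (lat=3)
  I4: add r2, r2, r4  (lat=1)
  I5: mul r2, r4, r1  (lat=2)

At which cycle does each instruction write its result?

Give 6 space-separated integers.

Answer: 4 4 5 7 8 9

Derivation:
I0 add r3: issue@1 deps=(None,None) exec_start@1 write@4
I1 mul r1: issue@2 deps=(None,None) exec_start@2 write@4
I2 add r4: issue@3 deps=(1,None) exec_start@4 write@5
I3 add r4: issue@4 deps=(1,None) exec_start@4 write@7
I4 add r2: issue@5 deps=(None,3) exec_start@7 write@8
I5 mul r2: issue@6 deps=(3,1) exec_start@7 write@9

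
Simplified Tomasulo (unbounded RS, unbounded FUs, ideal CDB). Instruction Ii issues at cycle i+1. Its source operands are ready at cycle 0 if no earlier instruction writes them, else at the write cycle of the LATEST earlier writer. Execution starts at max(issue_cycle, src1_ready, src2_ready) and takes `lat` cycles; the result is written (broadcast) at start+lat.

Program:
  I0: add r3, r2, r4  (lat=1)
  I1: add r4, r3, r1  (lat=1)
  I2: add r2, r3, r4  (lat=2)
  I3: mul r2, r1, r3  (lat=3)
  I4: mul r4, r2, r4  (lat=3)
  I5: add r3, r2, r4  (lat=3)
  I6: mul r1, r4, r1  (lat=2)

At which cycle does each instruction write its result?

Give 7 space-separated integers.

Answer: 2 3 5 7 10 13 12

Derivation:
I0 add r3: issue@1 deps=(None,None) exec_start@1 write@2
I1 add r4: issue@2 deps=(0,None) exec_start@2 write@3
I2 add r2: issue@3 deps=(0,1) exec_start@3 write@5
I3 mul r2: issue@4 deps=(None,0) exec_start@4 write@7
I4 mul r4: issue@5 deps=(3,1) exec_start@7 write@10
I5 add r3: issue@6 deps=(3,4) exec_start@10 write@13
I6 mul r1: issue@7 deps=(4,None) exec_start@10 write@12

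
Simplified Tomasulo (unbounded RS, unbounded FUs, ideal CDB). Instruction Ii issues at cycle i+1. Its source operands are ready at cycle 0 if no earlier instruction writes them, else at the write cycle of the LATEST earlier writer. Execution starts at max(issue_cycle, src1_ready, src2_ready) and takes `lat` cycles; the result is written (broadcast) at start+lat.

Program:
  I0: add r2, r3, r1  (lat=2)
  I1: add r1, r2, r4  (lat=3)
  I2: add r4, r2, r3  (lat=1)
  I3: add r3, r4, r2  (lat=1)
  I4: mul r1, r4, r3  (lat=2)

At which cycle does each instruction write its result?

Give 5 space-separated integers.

Answer: 3 6 4 5 7

Derivation:
I0 add r2: issue@1 deps=(None,None) exec_start@1 write@3
I1 add r1: issue@2 deps=(0,None) exec_start@3 write@6
I2 add r4: issue@3 deps=(0,None) exec_start@3 write@4
I3 add r3: issue@4 deps=(2,0) exec_start@4 write@5
I4 mul r1: issue@5 deps=(2,3) exec_start@5 write@7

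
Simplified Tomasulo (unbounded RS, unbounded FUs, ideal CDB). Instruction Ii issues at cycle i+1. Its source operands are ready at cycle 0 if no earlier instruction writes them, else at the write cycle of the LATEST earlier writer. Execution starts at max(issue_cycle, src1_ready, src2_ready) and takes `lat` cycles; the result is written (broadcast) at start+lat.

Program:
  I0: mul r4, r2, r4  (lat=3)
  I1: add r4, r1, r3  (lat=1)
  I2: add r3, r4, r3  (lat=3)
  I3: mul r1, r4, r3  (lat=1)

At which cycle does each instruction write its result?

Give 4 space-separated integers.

I0 mul r4: issue@1 deps=(None,None) exec_start@1 write@4
I1 add r4: issue@2 deps=(None,None) exec_start@2 write@3
I2 add r3: issue@3 deps=(1,None) exec_start@3 write@6
I3 mul r1: issue@4 deps=(1,2) exec_start@6 write@7

Answer: 4 3 6 7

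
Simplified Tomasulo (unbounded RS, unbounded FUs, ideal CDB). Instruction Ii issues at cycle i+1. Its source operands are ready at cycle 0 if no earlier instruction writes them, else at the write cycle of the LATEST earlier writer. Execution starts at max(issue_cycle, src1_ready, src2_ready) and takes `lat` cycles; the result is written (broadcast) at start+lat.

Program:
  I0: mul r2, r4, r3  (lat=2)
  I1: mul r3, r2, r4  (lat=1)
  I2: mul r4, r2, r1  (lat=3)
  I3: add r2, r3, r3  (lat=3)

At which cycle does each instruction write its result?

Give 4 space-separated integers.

Answer: 3 4 6 7

Derivation:
I0 mul r2: issue@1 deps=(None,None) exec_start@1 write@3
I1 mul r3: issue@2 deps=(0,None) exec_start@3 write@4
I2 mul r4: issue@3 deps=(0,None) exec_start@3 write@6
I3 add r2: issue@4 deps=(1,1) exec_start@4 write@7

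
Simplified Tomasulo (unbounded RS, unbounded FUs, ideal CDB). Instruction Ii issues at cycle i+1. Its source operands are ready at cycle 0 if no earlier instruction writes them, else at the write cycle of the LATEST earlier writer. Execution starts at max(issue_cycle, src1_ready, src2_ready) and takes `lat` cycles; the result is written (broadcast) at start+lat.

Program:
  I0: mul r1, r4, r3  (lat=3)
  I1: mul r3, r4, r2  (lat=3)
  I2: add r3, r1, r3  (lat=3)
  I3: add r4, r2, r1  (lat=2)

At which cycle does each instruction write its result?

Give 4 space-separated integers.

I0 mul r1: issue@1 deps=(None,None) exec_start@1 write@4
I1 mul r3: issue@2 deps=(None,None) exec_start@2 write@5
I2 add r3: issue@3 deps=(0,1) exec_start@5 write@8
I3 add r4: issue@4 deps=(None,0) exec_start@4 write@6

Answer: 4 5 8 6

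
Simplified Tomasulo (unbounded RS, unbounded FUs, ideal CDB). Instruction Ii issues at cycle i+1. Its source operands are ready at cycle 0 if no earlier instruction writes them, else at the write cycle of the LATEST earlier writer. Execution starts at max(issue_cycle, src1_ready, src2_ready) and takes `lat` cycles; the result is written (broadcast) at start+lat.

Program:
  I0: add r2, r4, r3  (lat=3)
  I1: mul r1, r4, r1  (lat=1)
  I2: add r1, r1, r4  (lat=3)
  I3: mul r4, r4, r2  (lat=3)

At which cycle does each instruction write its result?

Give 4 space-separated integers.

I0 add r2: issue@1 deps=(None,None) exec_start@1 write@4
I1 mul r1: issue@2 deps=(None,None) exec_start@2 write@3
I2 add r1: issue@3 deps=(1,None) exec_start@3 write@6
I3 mul r4: issue@4 deps=(None,0) exec_start@4 write@7

Answer: 4 3 6 7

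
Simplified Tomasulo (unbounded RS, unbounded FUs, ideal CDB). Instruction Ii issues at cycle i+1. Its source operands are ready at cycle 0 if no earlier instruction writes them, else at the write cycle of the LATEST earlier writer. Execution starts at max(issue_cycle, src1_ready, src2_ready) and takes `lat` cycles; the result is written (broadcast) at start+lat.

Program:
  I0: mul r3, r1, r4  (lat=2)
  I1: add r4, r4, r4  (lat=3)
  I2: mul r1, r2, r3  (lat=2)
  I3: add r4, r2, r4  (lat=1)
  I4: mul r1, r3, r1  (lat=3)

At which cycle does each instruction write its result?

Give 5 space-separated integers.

I0 mul r3: issue@1 deps=(None,None) exec_start@1 write@3
I1 add r4: issue@2 deps=(None,None) exec_start@2 write@5
I2 mul r1: issue@3 deps=(None,0) exec_start@3 write@5
I3 add r4: issue@4 deps=(None,1) exec_start@5 write@6
I4 mul r1: issue@5 deps=(0,2) exec_start@5 write@8

Answer: 3 5 5 6 8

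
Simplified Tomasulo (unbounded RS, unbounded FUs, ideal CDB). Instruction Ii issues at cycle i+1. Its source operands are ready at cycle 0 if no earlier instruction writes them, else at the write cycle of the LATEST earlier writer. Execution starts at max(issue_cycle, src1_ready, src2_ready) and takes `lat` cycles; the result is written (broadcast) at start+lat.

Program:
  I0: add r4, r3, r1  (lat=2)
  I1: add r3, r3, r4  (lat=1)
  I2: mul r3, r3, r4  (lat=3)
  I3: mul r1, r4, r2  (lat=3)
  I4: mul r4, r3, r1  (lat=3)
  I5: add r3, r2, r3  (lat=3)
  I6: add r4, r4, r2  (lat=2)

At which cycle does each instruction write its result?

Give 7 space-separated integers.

Answer: 3 4 7 7 10 10 12

Derivation:
I0 add r4: issue@1 deps=(None,None) exec_start@1 write@3
I1 add r3: issue@2 deps=(None,0) exec_start@3 write@4
I2 mul r3: issue@3 deps=(1,0) exec_start@4 write@7
I3 mul r1: issue@4 deps=(0,None) exec_start@4 write@7
I4 mul r4: issue@5 deps=(2,3) exec_start@7 write@10
I5 add r3: issue@6 deps=(None,2) exec_start@7 write@10
I6 add r4: issue@7 deps=(4,None) exec_start@10 write@12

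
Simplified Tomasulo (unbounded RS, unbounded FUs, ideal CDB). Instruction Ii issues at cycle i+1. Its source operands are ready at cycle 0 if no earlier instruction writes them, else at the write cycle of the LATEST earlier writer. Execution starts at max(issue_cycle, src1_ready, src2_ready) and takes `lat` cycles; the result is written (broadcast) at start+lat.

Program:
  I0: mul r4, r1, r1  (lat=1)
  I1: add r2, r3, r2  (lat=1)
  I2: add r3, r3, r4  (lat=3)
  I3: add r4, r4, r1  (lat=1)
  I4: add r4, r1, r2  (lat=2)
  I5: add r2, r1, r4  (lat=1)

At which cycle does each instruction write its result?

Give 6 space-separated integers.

Answer: 2 3 6 5 7 8

Derivation:
I0 mul r4: issue@1 deps=(None,None) exec_start@1 write@2
I1 add r2: issue@2 deps=(None,None) exec_start@2 write@3
I2 add r3: issue@3 deps=(None,0) exec_start@3 write@6
I3 add r4: issue@4 deps=(0,None) exec_start@4 write@5
I4 add r4: issue@5 deps=(None,1) exec_start@5 write@7
I5 add r2: issue@6 deps=(None,4) exec_start@7 write@8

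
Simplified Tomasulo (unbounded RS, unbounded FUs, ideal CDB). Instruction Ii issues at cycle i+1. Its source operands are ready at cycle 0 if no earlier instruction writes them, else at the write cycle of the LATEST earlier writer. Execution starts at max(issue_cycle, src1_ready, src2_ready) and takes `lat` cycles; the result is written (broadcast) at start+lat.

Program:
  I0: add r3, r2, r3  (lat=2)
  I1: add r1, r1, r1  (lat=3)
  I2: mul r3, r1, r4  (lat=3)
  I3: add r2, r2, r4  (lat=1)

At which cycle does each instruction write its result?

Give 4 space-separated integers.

I0 add r3: issue@1 deps=(None,None) exec_start@1 write@3
I1 add r1: issue@2 deps=(None,None) exec_start@2 write@5
I2 mul r3: issue@3 deps=(1,None) exec_start@5 write@8
I3 add r2: issue@4 deps=(None,None) exec_start@4 write@5

Answer: 3 5 8 5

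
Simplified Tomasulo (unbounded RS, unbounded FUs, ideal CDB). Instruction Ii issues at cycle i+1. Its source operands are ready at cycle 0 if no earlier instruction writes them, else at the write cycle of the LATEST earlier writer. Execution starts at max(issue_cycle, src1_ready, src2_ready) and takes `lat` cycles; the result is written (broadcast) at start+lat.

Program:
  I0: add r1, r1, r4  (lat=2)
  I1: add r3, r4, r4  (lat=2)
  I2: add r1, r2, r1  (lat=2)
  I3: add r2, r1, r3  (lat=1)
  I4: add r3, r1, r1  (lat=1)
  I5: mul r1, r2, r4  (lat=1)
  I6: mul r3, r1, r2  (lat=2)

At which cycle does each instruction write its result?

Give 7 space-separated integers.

I0 add r1: issue@1 deps=(None,None) exec_start@1 write@3
I1 add r3: issue@2 deps=(None,None) exec_start@2 write@4
I2 add r1: issue@3 deps=(None,0) exec_start@3 write@5
I3 add r2: issue@4 deps=(2,1) exec_start@5 write@6
I4 add r3: issue@5 deps=(2,2) exec_start@5 write@6
I5 mul r1: issue@6 deps=(3,None) exec_start@6 write@7
I6 mul r3: issue@7 deps=(5,3) exec_start@7 write@9

Answer: 3 4 5 6 6 7 9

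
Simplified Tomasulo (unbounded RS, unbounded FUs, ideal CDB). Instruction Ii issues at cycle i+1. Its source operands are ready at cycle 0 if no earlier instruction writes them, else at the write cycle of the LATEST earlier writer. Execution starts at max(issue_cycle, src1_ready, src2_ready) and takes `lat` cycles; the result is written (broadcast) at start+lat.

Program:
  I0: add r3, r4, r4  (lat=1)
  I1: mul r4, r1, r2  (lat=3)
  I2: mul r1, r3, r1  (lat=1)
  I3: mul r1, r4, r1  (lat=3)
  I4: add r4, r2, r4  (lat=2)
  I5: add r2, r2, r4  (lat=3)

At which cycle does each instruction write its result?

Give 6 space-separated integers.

I0 add r3: issue@1 deps=(None,None) exec_start@1 write@2
I1 mul r4: issue@2 deps=(None,None) exec_start@2 write@5
I2 mul r1: issue@3 deps=(0,None) exec_start@3 write@4
I3 mul r1: issue@4 deps=(1,2) exec_start@5 write@8
I4 add r4: issue@5 deps=(None,1) exec_start@5 write@7
I5 add r2: issue@6 deps=(None,4) exec_start@7 write@10

Answer: 2 5 4 8 7 10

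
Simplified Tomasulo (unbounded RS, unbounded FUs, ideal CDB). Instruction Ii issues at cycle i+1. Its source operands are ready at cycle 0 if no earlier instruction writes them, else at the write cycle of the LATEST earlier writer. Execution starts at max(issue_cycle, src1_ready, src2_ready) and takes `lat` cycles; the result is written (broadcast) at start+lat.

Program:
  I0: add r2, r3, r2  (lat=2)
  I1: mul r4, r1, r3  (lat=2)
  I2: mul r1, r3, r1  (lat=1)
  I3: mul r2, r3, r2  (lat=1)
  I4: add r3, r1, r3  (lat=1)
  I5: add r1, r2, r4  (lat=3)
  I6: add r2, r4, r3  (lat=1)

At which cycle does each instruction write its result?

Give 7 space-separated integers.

Answer: 3 4 4 5 6 9 8

Derivation:
I0 add r2: issue@1 deps=(None,None) exec_start@1 write@3
I1 mul r4: issue@2 deps=(None,None) exec_start@2 write@4
I2 mul r1: issue@3 deps=(None,None) exec_start@3 write@4
I3 mul r2: issue@4 deps=(None,0) exec_start@4 write@5
I4 add r3: issue@5 deps=(2,None) exec_start@5 write@6
I5 add r1: issue@6 deps=(3,1) exec_start@6 write@9
I6 add r2: issue@7 deps=(1,4) exec_start@7 write@8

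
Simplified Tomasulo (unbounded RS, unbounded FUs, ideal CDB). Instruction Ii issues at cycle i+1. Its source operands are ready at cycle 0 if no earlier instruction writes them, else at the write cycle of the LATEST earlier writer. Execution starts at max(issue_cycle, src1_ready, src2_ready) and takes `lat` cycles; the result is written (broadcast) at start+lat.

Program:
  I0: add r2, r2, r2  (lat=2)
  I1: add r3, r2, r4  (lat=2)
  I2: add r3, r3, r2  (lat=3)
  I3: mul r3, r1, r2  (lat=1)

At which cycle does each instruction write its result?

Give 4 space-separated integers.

Answer: 3 5 8 5

Derivation:
I0 add r2: issue@1 deps=(None,None) exec_start@1 write@3
I1 add r3: issue@2 deps=(0,None) exec_start@3 write@5
I2 add r3: issue@3 deps=(1,0) exec_start@5 write@8
I3 mul r3: issue@4 deps=(None,0) exec_start@4 write@5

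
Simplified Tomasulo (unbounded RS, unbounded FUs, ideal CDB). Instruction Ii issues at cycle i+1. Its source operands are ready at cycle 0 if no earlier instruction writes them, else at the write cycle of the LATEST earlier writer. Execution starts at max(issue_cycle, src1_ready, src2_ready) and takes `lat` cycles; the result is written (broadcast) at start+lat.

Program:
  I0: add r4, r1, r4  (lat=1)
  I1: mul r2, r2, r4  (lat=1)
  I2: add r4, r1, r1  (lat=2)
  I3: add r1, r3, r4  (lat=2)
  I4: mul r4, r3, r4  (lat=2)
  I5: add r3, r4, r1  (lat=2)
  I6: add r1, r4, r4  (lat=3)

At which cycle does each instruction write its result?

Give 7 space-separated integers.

Answer: 2 3 5 7 7 9 10

Derivation:
I0 add r4: issue@1 deps=(None,None) exec_start@1 write@2
I1 mul r2: issue@2 deps=(None,0) exec_start@2 write@3
I2 add r4: issue@3 deps=(None,None) exec_start@3 write@5
I3 add r1: issue@4 deps=(None,2) exec_start@5 write@7
I4 mul r4: issue@5 deps=(None,2) exec_start@5 write@7
I5 add r3: issue@6 deps=(4,3) exec_start@7 write@9
I6 add r1: issue@7 deps=(4,4) exec_start@7 write@10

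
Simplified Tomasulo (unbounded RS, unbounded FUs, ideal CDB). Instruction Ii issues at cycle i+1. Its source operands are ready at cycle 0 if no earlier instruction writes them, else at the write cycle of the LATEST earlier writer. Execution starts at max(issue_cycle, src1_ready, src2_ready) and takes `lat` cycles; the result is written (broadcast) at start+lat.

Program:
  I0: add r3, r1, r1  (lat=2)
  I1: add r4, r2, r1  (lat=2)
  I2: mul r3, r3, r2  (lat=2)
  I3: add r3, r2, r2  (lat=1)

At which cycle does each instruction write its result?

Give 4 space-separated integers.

I0 add r3: issue@1 deps=(None,None) exec_start@1 write@3
I1 add r4: issue@2 deps=(None,None) exec_start@2 write@4
I2 mul r3: issue@3 deps=(0,None) exec_start@3 write@5
I3 add r3: issue@4 deps=(None,None) exec_start@4 write@5

Answer: 3 4 5 5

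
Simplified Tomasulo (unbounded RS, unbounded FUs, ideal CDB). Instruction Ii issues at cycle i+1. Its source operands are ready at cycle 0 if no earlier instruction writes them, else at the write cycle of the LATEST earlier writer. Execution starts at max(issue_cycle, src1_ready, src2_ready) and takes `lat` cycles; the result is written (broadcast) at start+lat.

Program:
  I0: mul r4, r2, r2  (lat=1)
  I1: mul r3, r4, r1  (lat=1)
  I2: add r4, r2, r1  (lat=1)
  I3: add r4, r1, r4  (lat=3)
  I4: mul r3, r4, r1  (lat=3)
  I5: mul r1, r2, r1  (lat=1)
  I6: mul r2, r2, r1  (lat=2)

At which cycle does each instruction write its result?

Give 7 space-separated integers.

Answer: 2 3 4 7 10 7 9

Derivation:
I0 mul r4: issue@1 deps=(None,None) exec_start@1 write@2
I1 mul r3: issue@2 deps=(0,None) exec_start@2 write@3
I2 add r4: issue@3 deps=(None,None) exec_start@3 write@4
I3 add r4: issue@4 deps=(None,2) exec_start@4 write@7
I4 mul r3: issue@5 deps=(3,None) exec_start@7 write@10
I5 mul r1: issue@6 deps=(None,None) exec_start@6 write@7
I6 mul r2: issue@7 deps=(None,5) exec_start@7 write@9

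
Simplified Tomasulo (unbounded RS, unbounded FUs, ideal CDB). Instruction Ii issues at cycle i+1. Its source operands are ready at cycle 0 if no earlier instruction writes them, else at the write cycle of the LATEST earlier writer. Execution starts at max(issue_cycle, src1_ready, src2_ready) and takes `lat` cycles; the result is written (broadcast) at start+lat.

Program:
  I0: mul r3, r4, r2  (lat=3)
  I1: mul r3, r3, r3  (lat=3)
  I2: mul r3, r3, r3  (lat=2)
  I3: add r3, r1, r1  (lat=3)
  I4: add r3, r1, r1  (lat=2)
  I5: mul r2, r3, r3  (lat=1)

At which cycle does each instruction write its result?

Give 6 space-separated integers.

I0 mul r3: issue@1 deps=(None,None) exec_start@1 write@4
I1 mul r3: issue@2 deps=(0,0) exec_start@4 write@7
I2 mul r3: issue@3 deps=(1,1) exec_start@7 write@9
I3 add r3: issue@4 deps=(None,None) exec_start@4 write@7
I4 add r3: issue@5 deps=(None,None) exec_start@5 write@7
I5 mul r2: issue@6 deps=(4,4) exec_start@7 write@8

Answer: 4 7 9 7 7 8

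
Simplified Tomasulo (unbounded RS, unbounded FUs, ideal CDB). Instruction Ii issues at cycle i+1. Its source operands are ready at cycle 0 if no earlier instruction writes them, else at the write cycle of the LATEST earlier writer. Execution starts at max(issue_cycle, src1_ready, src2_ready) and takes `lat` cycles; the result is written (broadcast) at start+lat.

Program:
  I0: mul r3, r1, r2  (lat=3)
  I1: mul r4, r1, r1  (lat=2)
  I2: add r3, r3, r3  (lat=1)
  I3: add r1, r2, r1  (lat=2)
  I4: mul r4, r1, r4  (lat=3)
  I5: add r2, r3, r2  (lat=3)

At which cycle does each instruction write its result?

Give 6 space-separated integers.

I0 mul r3: issue@1 deps=(None,None) exec_start@1 write@4
I1 mul r4: issue@2 deps=(None,None) exec_start@2 write@4
I2 add r3: issue@3 deps=(0,0) exec_start@4 write@5
I3 add r1: issue@4 deps=(None,None) exec_start@4 write@6
I4 mul r4: issue@5 deps=(3,1) exec_start@6 write@9
I5 add r2: issue@6 deps=(2,None) exec_start@6 write@9

Answer: 4 4 5 6 9 9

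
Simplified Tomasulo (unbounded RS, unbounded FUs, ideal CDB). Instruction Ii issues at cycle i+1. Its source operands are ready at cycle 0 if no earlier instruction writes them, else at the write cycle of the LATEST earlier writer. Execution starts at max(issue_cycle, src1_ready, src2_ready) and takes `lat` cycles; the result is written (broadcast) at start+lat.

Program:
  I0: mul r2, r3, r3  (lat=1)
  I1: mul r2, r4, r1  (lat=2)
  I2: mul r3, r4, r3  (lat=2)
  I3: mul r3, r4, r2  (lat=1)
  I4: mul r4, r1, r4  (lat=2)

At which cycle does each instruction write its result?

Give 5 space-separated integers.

I0 mul r2: issue@1 deps=(None,None) exec_start@1 write@2
I1 mul r2: issue@2 deps=(None,None) exec_start@2 write@4
I2 mul r3: issue@3 deps=(None,None) exec_start@3 write@5
I3 mul r3: issue@4 deps=(None,1) exec_start@4 write@5
I4 mul r4: issue@5 deps=(None,None) exec_start@5 write@7

Answer: 2 4 5 5 7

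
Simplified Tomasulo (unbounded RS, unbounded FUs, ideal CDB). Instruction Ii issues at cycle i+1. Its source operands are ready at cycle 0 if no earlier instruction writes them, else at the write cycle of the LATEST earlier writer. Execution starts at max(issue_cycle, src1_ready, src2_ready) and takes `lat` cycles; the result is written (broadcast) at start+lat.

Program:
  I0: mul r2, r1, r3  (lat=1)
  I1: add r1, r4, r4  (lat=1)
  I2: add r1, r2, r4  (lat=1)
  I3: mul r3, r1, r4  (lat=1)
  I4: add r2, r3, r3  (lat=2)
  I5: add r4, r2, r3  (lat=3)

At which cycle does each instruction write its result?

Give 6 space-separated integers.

Answer: 2 3 4 5 7 10

Derivation:
I0 mul r2: issue@1 deps=(None,None) exec_start@1 write@2
I1 add r1: issue@2 deps=(None,None) exec_start@2 write@3
I2 add r1: issue@3 deps=(0,None) exec_start@3 write@4
I3 mul r3: issue@4 deps=(2,None) exec_start@4 write@5
I4 add r2: issue@5 deps=(3,3) exec_start@5 write@7
I5 add r4: issue@6 deps=(4,3) exec_start@7 write@10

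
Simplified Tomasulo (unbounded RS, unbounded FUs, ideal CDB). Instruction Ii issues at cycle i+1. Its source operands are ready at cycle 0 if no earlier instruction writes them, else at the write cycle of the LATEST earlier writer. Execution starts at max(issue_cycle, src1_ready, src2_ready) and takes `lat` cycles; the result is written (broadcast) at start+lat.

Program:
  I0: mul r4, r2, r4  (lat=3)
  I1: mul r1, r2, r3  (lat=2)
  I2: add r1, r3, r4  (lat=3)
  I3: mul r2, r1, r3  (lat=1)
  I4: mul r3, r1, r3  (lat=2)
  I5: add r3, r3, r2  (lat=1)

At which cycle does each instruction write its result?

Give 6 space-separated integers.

Answer: 4 4 7 8 9 10

Derivation:
I0 mul r4: issue@1 deps=(None,None) exec_start@1 write@4
I1 mul r1: issue@2 deps=(None,None) exec_start@2 write@4
I2 add r1: issue@3 deps=(None,0) exec_start@4 write@7
I3 mul r2: issue@4 deps=(2,None) exec_start@7 write@8
I4 mul r3: issue@5 deps=(2,None) exec_start@7 write@9
I5 add r3: issue@6 deps=(4,3) exec_start@9 write@10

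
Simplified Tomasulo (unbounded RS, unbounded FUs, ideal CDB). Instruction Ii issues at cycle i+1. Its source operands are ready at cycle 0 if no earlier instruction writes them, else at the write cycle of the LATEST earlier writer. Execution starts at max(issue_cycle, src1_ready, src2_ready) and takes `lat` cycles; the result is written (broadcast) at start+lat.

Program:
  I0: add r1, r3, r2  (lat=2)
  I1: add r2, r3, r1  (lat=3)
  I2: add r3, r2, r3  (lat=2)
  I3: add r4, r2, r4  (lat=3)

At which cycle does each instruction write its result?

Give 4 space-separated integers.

I0 add r1: issue@1 deps=(None,None) exec_start@1 write@3
I1 add r2: issue@2 deps=(None,0) exec_start@3 write@6
I2 add r3: issue@3 deps=(1,None) exec_start@6 write@8
I3 add r4: issue@4 deps=(1,None) exec_start@6 write@9

Answer: 3 6 8 9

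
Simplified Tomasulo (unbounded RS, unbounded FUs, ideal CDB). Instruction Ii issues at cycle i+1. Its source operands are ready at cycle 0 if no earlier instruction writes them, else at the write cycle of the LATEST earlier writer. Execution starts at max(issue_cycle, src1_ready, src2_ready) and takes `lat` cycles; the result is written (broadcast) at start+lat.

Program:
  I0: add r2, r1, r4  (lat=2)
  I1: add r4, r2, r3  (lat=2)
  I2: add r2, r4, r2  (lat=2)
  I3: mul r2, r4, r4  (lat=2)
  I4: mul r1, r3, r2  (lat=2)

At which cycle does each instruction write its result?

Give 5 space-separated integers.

Answer: 3 5 7 7 9

Derivation:
I0 add r2: issue@1 deps=(None,None) exec_start@1 write@3
I1 add r4: issue@2 deps=(0,None) exec_start@3 write@5
I2 add r2: issue@3 deps=(1,0) exec_start@5 write@7
I3 mul r2: issue@4 deps=(1,1) exec_start@5 write@7
I4 mul r1: issue@5 deps=(None,3) exec_start@7 write@9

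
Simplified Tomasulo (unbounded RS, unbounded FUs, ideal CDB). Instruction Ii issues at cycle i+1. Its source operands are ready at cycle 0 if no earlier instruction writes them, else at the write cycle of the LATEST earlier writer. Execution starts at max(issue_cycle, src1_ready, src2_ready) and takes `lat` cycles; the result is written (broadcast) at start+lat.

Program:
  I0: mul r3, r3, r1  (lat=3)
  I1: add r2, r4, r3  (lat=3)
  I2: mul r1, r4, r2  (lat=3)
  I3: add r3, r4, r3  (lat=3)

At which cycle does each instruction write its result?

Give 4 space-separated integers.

Answer: 4 7 10 7

Derivation:
I0 mul r3: issue@1 deps=(None,None) exec_start@1 write@4
I1 add r2: issue@2 deps=(None,0) exec_start@4 write@7
I2 mul r1: issue@3 deps=(None,1) exec_start@7 write@10
I3 add r3: issue@4 deps=(None,0) exec_start@4 write@7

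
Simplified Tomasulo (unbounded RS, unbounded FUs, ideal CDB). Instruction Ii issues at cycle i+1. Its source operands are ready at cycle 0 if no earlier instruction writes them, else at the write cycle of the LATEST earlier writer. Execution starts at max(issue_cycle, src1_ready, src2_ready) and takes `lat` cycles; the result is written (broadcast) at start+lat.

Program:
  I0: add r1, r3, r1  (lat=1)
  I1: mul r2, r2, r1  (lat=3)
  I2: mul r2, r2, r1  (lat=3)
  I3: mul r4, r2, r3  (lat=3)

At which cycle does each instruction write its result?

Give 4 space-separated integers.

I0 add r1: issue@1 deps=(None,None) exec_start@1 write@2
I1 mul r2: issue@2 deps=(None,0) exec_start@2 write@5
I2 mul r2: issue@3 deps=(1,0) exec_start@5 write@8
I3 mul r4: issue@4 deps=(2,None) exec_start@8 write@11

Answer: 2 5 8 11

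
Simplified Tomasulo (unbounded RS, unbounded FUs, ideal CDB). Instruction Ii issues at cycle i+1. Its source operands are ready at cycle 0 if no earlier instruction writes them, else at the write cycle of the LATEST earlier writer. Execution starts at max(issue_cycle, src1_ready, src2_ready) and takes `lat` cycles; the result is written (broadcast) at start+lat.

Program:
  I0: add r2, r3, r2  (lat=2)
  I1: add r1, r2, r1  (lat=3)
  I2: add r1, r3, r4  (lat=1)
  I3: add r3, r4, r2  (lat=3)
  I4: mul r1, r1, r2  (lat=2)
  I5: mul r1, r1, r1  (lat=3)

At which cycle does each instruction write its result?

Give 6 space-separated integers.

Answer: 3 6 4 7 7 10

Derivation:
I0 add r2: issue@1 deps=(None,None) exec_start@1 write@3
I1 add r1: issue@2 deps=(0,None) exec_start@3 write@6
I2 add r1: issue@3 deps=(None,None) exec_start@3 write@4
I3 add r3: issue@4 deps=(None,0) exec_start@4 write@7
I4 mul r1: issue@5 deps=(2,0) exec_start@5 write@7
I5 mul r1: issue@6 deps=(4,4) exec_start@7 write@10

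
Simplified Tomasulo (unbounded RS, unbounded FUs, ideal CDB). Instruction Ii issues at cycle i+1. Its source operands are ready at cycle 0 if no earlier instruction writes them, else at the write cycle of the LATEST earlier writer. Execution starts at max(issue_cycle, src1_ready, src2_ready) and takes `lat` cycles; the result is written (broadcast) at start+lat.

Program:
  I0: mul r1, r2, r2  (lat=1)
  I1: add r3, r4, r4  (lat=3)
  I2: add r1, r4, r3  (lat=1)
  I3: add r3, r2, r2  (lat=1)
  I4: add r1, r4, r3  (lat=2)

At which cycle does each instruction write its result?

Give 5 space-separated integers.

I0 mul r1: issue@1 deps=(None,None) exec_start@1 write@2
I1 add r3: issue@2 deps=(None,None) exec_start@2 write@5
I2 add r1: issue@3 deps=(None,1) exec_start@5 write@6
I3 add r3: issue@4 deps=(None,None) exec_start@4 write@5
I4 add r1: issue@5 deps=(None,3) exec_start@5 write@7

Answer: 2 5 6 5 7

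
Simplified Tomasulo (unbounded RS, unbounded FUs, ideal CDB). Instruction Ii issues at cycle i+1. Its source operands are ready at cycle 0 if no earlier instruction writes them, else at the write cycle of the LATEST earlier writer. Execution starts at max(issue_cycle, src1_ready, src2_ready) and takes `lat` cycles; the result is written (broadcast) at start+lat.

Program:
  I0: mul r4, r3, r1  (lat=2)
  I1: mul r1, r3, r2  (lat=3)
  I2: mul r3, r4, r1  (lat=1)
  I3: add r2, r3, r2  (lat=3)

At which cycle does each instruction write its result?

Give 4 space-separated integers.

I0 mul r4: issue@1 deps=(None,None) exec_start@1 write@3
I1 mul r1: issue@2 deps=(None,None) exec_start@2 write@5
I2 mul r3: issue@3 deps=(0,1) exec_start@5 write@6
I3 add r2: issue@4 deps=(2,None) exec_start@6 write@9

Answer: 3 5 6 9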